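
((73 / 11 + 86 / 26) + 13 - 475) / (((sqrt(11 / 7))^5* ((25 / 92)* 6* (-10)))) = 24284596* sqrt(77) / 23791625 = 8.96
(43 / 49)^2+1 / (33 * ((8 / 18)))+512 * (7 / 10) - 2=188700403 / 528220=357.24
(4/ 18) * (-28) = -56/ 9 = -6.22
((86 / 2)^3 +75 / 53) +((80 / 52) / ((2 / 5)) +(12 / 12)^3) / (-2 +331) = 2574721483 / 32383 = 79508.43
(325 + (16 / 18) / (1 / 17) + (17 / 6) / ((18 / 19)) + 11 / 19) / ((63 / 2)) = 705233 / 64638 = 10.91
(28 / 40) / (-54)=-7 / 540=-0.01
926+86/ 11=10272/ 11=933.82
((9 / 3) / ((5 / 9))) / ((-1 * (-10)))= 27 / 50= 0.54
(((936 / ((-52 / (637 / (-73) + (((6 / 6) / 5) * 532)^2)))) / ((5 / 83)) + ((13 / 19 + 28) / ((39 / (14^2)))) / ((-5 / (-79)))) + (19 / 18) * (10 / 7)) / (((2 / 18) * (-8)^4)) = -479630074141193 / 64623104000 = -7421.96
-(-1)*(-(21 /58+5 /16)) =-313 /464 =-0.67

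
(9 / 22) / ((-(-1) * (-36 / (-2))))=0.02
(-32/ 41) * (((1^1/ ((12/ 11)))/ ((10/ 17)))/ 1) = -748/ 615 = -1.22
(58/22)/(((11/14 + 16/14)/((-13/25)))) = -5278/7425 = -0.71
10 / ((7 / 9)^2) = 810 / 49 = 16.53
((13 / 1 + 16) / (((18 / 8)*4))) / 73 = 29 / 657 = 0.04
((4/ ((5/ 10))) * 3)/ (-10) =-12/ 5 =-2.40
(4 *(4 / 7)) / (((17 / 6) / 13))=1248 / 119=10.49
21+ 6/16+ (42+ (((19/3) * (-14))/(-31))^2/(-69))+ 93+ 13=808072207/4774248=169.26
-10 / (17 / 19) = -190 / 17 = -11.18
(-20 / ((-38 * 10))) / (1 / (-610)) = -610 / 19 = -32.11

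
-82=-82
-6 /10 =-3 /5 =-0.60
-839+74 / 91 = -838.19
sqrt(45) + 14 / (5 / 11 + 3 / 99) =3* sqrt(5) + 231 / 8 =35.58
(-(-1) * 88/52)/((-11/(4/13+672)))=-103.43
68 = 68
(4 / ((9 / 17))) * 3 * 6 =136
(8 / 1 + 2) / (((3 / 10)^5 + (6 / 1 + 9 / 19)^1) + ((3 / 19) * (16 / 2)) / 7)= 133000000 / 88532319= 1.50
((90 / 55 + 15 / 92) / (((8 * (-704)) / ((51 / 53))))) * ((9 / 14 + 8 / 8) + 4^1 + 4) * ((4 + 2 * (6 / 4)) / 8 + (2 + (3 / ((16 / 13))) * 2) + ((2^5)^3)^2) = -7692645419212185 / 2416623616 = -3183220.33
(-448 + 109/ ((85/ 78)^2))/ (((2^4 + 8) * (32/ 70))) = -4503877/ 138720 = -32.47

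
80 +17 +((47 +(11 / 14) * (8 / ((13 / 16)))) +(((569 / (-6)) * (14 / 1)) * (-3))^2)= 1443664107 / 91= 15864440.74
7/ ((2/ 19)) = 133/ 2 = 66.50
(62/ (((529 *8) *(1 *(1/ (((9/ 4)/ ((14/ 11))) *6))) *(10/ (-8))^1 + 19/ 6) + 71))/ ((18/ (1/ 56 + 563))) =-1040457/ 227780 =-4.57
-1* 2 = -2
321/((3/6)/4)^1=2568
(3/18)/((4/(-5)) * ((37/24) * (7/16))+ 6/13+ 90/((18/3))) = 1040/93113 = 0.01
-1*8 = -8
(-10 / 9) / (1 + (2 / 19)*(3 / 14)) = -665 / 612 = -1.09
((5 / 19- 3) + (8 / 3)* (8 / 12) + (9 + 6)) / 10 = 2401 / 1710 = 1.40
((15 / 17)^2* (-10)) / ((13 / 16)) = -36000 / 3757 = -9.58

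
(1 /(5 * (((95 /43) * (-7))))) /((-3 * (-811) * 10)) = -43 /80897250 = -0.00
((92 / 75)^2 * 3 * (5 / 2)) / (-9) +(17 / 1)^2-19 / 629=610784822 / 2122875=287.72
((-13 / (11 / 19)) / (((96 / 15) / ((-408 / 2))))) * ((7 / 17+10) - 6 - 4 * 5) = -981825 / 88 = -11157.10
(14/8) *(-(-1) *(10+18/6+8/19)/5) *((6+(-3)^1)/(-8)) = -1071/608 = -1.76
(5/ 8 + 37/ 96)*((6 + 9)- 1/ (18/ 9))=2813/ 192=14.65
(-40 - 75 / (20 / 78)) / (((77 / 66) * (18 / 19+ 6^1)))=-1805 / 44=-41.02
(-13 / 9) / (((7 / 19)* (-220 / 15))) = 0.27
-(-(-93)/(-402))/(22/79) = 2449/2948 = 0.83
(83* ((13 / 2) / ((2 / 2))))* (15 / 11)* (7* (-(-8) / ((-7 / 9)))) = -582660 / 11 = -52969.09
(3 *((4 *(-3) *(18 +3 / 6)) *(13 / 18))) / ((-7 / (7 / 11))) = 481 / 11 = 43.73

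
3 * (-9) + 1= -26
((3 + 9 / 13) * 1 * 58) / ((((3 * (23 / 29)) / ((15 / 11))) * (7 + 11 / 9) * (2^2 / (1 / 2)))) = 227070 / 121693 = 1.87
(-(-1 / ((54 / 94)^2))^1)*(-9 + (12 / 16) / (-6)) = -27.65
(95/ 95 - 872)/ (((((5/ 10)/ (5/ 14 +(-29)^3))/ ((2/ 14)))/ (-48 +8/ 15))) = -211745319032/ 735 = -288088869.43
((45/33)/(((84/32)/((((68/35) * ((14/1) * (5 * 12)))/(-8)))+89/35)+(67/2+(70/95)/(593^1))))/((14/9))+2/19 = 69784652578/538492157291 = 0.13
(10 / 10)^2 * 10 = 10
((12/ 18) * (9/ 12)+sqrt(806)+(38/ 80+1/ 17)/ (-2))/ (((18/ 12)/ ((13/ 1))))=4121/ 2040+26 * sqrt(806)/ 3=248.07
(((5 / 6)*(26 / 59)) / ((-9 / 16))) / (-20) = 52 / 1593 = 0.03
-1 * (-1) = 1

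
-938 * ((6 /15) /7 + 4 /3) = -19564 /15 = -1304.27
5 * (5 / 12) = 25 / 12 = 2.08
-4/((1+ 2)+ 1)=-1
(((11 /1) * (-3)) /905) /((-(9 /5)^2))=55 /4887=0.01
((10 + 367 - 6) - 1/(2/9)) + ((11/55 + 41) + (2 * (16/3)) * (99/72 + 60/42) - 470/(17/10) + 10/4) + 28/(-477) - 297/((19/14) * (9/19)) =-298.42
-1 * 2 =-2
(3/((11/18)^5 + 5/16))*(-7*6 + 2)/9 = -25194240/751541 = -33.52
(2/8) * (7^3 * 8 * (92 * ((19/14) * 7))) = 599564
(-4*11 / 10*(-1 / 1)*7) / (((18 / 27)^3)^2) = 56133 / 160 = 350.83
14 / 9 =1.56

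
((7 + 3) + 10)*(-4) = -80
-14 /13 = -1.08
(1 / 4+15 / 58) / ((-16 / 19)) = -1121 / 1856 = -0.60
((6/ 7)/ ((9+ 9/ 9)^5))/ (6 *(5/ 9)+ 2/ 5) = 9/ 3920000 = 0.00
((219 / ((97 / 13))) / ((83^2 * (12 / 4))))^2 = 900601 / 446535342289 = 0.00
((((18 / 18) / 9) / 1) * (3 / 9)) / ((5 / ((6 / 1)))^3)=8 / 125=0.06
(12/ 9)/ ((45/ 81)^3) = 972/ 125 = 7.78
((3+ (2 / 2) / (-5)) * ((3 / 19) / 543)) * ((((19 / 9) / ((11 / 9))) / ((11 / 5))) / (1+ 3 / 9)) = 21 / 43802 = 0.00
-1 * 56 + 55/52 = -2857/52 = -54.94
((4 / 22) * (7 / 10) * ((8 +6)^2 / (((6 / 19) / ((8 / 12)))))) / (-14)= -1862 / 495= -3.76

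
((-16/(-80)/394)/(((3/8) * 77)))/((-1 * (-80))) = 1/4550700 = 0.00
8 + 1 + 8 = 17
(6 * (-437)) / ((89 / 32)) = -83904 / 89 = -942.74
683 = 683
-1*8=-8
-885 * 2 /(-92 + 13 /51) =90270 /4679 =19.29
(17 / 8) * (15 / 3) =85 / 8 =10.62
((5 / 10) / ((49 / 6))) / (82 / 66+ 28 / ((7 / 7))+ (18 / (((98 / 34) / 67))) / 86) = 4257 / 2371538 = 0.00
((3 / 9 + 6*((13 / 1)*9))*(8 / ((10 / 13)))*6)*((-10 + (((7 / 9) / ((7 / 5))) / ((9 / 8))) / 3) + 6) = -168088.31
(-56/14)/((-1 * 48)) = 1/12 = 0.08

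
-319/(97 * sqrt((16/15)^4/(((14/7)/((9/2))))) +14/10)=-23925/12521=-1.91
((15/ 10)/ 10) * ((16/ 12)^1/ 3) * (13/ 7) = 13/ 105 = 0.12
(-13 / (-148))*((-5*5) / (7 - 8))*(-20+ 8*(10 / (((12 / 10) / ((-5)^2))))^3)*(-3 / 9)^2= 17650023.62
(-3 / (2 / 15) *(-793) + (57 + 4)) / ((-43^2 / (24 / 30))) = -71614 / 9245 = -7.75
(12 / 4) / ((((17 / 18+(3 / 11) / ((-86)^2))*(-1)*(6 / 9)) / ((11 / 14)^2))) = -199342539 / 67772194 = -2.94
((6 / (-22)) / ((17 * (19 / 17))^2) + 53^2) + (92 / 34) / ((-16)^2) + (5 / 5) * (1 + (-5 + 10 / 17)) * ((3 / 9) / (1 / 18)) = 24095477445 / 8640896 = 2788.54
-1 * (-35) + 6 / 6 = 36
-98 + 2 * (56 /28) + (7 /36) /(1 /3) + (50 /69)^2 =-1769027 /19044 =-92.89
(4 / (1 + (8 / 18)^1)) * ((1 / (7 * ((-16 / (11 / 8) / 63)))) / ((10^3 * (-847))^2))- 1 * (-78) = 2116226111999919 / 27131104000000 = 78.00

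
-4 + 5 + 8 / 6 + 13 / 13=3.33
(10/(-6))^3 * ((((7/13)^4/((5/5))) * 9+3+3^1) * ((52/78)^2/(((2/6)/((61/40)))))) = -63.60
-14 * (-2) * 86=2408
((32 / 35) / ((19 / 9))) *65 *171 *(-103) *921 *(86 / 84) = -467515839.67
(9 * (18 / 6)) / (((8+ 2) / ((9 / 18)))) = 27 / 20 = 1.35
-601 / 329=-1.83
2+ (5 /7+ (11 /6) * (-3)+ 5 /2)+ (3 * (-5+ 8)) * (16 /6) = 166 /7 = 23.71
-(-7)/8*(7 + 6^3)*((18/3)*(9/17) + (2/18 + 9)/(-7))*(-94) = -5261462/153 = -34388.64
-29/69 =-0.42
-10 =-10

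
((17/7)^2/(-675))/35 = -289/1157625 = -0.00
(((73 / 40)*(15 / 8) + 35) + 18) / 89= 3611 / 5696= 0.63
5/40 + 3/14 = 19/56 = 0.34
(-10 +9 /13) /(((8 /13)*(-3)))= 121 /24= 5.04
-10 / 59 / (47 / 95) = -950 / 2773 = -0.34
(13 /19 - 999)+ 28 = -18436 /19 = -970.32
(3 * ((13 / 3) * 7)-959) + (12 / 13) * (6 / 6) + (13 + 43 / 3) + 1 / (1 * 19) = -622211 / 741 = -839.69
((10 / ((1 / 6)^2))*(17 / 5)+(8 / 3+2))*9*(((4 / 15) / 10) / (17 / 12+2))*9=796176 / 1025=776.76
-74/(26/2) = -74/13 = -5.69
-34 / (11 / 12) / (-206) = 204 / 1133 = 0.18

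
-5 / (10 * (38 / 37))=-37 / 76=-0.49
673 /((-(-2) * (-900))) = -673 /1800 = -0.37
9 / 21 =3 / 7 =0.43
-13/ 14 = -0.93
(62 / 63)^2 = 0.97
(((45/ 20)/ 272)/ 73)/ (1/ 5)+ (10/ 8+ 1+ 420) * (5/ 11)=167684415/ 873664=191.93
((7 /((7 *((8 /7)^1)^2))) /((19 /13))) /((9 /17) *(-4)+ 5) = 221 /1216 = 0.18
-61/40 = -1.52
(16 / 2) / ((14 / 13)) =52 / 7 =7.43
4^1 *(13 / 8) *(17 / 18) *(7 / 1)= 1547 / 36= 42.97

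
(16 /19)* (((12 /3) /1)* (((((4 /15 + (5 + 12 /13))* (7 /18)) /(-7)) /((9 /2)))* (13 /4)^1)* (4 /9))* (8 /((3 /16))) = -9887744 /623295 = -15.86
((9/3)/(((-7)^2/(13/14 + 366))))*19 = 292809/686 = 426.84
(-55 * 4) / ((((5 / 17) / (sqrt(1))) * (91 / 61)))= -501.41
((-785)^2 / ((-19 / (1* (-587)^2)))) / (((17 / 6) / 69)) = -87905461258350 / 323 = -272153130830.80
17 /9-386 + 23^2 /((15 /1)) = -348.84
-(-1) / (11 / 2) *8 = 16 / 11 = 1.45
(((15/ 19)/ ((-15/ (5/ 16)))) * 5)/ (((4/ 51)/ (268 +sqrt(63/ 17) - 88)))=-57375/ 304 - 225 * sqrt(119)/ 1216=-190.75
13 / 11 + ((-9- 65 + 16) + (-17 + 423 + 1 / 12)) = 46103 / 132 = 349.27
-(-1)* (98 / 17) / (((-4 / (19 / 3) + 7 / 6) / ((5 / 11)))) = 55860 / 11407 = 4.90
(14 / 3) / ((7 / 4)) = 8 / 3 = 2.67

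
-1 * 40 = -40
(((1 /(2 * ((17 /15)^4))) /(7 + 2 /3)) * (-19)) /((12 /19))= -18275625 /15367864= -1.19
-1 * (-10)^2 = -100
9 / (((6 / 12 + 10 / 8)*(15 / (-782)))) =-9384 / 35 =-268.11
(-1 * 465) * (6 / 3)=-930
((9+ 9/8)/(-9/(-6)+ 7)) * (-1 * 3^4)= -96.49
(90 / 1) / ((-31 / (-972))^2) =88481.33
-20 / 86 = -10 / 43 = -0.23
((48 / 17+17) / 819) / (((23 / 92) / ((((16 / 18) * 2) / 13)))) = 21568 / 1628991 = 0.01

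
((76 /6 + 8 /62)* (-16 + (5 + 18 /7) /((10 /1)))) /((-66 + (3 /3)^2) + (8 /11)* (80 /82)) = 8180689 /2696535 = 3.03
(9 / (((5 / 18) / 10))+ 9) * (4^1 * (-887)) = -1181484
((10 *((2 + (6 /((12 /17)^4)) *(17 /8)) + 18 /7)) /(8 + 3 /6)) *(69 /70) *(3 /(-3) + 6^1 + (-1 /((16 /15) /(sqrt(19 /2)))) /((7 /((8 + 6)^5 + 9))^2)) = 1244729525 /3838464 - 360055859410555422725 *sqrt(38) /2006237184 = -1106316540562.57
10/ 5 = 2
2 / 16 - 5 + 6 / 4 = -27 / 8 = -3.38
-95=-95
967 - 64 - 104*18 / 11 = 8061 / 11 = 732.82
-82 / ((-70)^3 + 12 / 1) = 41 / 171494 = 0.00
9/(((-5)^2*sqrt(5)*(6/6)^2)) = 9*sqrt(5)/125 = 0.16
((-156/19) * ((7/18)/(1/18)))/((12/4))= -364/19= -19.16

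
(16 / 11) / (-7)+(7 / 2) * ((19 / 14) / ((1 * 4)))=1207 / 1232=0.98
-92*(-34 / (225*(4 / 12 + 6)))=3128 / 1425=2.20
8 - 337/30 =-97/30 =-3.23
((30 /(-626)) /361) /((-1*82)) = 15 /9265426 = 0.00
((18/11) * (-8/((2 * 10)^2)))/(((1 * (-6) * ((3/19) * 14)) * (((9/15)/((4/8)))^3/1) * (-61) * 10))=-19/8116416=-0.00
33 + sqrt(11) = 36.32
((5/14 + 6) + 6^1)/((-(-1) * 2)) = 173/28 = 6.18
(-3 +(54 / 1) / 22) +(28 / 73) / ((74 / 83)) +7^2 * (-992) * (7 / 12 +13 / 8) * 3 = -9567777332 / 29711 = -322028.12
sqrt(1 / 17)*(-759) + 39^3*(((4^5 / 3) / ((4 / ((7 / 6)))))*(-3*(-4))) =70866432-759*sqrt(17) / 17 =70866247.92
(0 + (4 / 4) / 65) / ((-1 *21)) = -1 / 1365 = -0.00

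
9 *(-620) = -5580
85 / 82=1.04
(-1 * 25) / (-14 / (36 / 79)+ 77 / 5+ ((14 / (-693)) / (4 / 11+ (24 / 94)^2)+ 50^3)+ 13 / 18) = -1172250 / 5860563197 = -0.00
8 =8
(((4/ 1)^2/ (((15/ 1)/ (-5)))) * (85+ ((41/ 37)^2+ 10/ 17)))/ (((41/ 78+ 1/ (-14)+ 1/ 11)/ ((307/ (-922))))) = 4967241511232/ 17563132361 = 282.82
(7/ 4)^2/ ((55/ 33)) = 147/ 80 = 1.84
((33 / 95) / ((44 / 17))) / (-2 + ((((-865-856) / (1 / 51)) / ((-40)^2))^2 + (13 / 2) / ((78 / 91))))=19584000 / 439928381137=0.00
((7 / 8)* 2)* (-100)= -175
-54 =-54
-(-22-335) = 357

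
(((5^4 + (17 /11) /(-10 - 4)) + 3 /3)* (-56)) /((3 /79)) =-10152764 /11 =-922978.55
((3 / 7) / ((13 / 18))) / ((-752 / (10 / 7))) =-135 / 119756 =-0.00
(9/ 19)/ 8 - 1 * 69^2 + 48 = -716367/ 152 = -4712.94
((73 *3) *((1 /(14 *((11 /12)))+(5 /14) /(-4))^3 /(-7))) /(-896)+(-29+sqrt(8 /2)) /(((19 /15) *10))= -173104795713 /81209655296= -2.13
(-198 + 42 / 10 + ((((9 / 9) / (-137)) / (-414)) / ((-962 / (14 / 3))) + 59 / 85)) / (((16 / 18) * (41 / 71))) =-95380592817401 / 253534753680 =-376.20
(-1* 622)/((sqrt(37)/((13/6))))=-4043* sqrt(37)/111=-221.56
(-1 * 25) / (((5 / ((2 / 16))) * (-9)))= 5 / 72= 0.07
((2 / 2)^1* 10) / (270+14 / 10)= 50 / 1357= 0.04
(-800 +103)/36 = -697/36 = -19.36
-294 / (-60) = 49 / 10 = 4.90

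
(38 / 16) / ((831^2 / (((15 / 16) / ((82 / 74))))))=3515 / 1208021376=0.00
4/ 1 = 4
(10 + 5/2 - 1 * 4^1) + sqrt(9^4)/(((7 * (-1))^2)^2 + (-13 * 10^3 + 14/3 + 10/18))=809695/95344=8.49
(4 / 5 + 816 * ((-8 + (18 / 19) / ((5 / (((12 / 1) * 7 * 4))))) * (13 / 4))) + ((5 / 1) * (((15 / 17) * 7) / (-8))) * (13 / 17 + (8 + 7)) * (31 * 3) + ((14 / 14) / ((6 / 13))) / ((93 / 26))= 2174818557139 / 15319890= 141960.46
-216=-216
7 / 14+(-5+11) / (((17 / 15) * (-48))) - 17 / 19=-1305 / 2584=-0.51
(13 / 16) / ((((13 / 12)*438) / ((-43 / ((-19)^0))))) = -43 / 584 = -0.07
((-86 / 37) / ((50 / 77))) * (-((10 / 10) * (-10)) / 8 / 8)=-3311 / 5920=-0.56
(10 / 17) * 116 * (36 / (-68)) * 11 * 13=-1492920 / 289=-5165.81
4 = 4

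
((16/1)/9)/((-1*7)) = -16/63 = -0.25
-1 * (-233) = 233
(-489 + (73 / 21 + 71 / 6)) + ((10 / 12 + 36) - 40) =-3338 / 7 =-476.86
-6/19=-0.32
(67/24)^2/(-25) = -4489/14400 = -0.31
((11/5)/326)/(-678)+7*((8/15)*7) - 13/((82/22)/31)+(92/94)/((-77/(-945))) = -69.98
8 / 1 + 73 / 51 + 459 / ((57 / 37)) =297850 / 969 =307.38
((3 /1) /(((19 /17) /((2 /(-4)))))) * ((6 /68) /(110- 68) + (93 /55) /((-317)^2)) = -16713489 /5880616280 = -0.00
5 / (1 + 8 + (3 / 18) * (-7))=30 / 47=0.64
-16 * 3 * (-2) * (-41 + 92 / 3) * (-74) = 73408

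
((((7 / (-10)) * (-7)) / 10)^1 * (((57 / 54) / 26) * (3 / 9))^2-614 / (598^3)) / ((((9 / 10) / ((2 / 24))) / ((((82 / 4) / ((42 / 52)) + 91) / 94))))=2708365619 / 271976122716480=0.00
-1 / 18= -0.06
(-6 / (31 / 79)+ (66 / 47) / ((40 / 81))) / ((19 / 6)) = -1088091 / 276830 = -3.93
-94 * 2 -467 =-655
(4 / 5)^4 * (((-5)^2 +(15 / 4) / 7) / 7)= 1.49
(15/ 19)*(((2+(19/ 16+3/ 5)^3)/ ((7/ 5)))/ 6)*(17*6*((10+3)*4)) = 2617661241/ 680960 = 3844.07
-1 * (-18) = 18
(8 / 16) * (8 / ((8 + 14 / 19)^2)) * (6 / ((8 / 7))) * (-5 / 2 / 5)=-7581 / 55112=-0.14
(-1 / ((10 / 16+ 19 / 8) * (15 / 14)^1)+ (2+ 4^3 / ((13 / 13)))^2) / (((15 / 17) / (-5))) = -3332102 / 135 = -24682.24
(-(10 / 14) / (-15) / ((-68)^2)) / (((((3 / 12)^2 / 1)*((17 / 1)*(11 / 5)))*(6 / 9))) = 5 / 756602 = 0.00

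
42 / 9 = 14 / 3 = 4.67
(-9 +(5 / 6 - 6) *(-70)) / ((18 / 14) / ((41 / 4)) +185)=303646 / 159393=1.91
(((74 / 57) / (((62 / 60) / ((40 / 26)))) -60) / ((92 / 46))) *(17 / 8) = -1889635 / 30628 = -61.70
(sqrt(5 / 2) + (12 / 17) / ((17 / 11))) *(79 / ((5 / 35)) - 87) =61512 / 289 + 233 *sqrt(10) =949.65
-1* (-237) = 237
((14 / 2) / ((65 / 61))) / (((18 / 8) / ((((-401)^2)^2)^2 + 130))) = 1141938847206385129529348 / 585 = 1952032217446812187229.66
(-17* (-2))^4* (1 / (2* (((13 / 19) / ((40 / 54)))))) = 253903840 / 351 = 723372.76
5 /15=0.33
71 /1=71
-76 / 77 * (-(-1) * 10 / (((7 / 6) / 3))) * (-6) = 82080 / 539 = 152.28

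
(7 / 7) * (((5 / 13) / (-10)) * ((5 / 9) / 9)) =-5 / 2106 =-0.00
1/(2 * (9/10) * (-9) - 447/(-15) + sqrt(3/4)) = 0.07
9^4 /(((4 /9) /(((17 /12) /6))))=111537 /32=3485.53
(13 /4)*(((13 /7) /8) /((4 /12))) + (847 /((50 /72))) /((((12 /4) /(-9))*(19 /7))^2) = 3016697403 /2021600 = 1492.23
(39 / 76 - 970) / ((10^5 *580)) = -73681 / 4408000000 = -0.00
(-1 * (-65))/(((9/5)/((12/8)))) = 54.17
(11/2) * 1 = 11/2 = 5.50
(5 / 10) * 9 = 9 / 2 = 4.50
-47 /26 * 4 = -94 /13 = -7.23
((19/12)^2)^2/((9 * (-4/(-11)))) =1.92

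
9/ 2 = 4.50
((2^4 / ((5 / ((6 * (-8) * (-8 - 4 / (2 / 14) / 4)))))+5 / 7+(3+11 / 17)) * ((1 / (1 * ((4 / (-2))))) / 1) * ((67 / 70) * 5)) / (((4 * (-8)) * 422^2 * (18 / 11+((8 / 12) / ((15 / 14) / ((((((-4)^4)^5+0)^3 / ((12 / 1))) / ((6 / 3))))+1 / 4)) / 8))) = 70639404551802269459400708588971856883542813 / 143549195308306917782305680841362465723038804992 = 0.00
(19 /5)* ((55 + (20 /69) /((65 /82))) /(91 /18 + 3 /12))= 39.65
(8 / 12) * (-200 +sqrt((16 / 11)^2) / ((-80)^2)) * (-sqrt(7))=352.77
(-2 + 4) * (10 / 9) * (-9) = -20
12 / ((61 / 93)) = 1116 / 61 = 18.30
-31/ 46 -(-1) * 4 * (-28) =-5183/ 46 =-112.67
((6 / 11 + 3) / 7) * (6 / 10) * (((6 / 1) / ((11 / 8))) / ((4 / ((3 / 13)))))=324 / 4235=0.08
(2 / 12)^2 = 1 / 36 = 0.03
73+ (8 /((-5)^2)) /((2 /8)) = 1857 /25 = 74.28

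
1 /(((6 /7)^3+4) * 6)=343 /9528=0.04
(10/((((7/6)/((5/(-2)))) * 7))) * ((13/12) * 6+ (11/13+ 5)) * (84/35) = -57780/637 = -90.71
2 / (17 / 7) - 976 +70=-15388 / 17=-905.18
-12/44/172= -3/1892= -0.00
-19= -19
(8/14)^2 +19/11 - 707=-379966/539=-704.95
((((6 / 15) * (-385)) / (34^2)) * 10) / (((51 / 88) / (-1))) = 33880 / 14739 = 2.30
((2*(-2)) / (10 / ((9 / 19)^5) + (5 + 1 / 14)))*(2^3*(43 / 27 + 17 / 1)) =-491847552 / 350846339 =-1.40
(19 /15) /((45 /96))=608 /225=2.70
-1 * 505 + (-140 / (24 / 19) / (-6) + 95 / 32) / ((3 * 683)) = -504.99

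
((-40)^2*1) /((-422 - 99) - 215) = -50 /23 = -2.17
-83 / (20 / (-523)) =43409 / 20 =2170.45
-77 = -77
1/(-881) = -1/881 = -0.00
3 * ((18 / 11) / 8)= 27 / 44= 0.61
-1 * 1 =-1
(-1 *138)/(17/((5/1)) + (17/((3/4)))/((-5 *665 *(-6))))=-4129650/101779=-40.57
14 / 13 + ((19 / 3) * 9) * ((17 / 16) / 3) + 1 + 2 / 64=9275 / 416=22.30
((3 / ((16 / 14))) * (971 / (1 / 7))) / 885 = 47579 / 2360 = 20.16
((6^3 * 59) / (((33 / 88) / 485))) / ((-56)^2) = 257535 / 49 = 5255.82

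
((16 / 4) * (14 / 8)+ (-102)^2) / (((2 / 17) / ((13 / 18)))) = 2300831 / 36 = 63911.97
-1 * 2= -2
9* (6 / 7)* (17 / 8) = 459 / 28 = 16.39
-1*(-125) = 125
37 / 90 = 0.41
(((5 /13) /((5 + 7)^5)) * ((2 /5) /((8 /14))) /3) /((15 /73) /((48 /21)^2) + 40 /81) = 511 /755403480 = 0.00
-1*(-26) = 26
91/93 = 0.98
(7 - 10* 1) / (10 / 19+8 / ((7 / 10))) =-133 / 530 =-0.25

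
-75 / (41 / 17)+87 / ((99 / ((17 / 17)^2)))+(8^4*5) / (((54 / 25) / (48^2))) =29556695114 / 1353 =21845303.11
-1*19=-19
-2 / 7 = -0.29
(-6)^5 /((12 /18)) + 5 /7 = -81643 /7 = -11663.29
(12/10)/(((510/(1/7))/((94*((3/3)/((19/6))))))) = 564/56525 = 0.01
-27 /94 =-0.29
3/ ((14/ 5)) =15/ 14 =1.07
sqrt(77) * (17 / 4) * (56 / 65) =238 * sqrt(77) / 65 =32.13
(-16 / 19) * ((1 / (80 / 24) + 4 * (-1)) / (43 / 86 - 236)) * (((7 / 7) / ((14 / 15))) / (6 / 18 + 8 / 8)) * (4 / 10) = -444 / 104405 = -0.00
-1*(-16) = 16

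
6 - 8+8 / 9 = -10 / 9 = -1.11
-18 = -18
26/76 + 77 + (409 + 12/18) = 55519/114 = 487.01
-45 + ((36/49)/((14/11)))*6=-14247/343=-41.54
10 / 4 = 5 / 2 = 2.50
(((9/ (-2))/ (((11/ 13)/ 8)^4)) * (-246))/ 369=350957568/ 14641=23970.87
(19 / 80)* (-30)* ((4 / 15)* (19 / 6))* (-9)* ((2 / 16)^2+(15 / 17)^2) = 15908187 / 369920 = 43.00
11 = 11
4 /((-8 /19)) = -19 /2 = -9.50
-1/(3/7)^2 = -49/9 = -5.44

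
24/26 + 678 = 8826/13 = 678.92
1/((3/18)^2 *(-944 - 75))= -36/1019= -0.04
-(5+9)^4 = -38416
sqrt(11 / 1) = sqrt(11) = 3.32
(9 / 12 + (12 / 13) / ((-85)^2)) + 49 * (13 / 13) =18691123 / 375700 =49.75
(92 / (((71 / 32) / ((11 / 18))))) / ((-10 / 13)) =-105248 / 3195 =-32.94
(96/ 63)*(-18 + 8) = -320/ 21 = -15.24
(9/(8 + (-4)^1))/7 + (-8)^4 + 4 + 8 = 115033/28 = 4108.32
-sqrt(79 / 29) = -sqrt(2291) / 29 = -1.65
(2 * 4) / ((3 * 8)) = 1 / 3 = 0.33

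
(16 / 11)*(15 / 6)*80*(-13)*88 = -332800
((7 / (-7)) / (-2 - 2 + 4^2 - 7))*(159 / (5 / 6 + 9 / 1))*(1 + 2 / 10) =-3.88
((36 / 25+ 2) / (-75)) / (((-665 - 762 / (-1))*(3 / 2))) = -172 / 545625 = -0.00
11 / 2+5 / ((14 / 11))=66 / 7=9.43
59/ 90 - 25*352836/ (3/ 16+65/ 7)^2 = -98291.35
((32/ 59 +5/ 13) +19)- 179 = -122009/ 767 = -159.07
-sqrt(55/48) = -sqrt(165)/12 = -1.07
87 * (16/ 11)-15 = 1227/ 11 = 111.55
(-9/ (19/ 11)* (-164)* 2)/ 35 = 32472/ 665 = 48.83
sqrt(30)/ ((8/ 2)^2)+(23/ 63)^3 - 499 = -124761286/ 250047+sqrt(30)/ 16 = -498.61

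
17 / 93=0.18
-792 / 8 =-99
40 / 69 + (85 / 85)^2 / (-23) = 37 / 69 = 0.54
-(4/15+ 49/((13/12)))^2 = -78712384/38025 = -2070.02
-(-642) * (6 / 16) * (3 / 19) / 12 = 3.17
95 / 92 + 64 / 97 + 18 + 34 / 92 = 20.06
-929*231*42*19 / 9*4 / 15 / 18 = -38055556 / 135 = -281893.01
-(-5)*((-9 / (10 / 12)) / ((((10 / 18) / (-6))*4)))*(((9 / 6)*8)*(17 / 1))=148716 / 5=29743.20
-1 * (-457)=457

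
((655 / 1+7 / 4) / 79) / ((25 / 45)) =23643 / 1580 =14.96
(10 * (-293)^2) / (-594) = -429245 / 297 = -1445.27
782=782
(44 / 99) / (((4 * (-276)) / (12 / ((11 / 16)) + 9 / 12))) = -89 / 12144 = -0.01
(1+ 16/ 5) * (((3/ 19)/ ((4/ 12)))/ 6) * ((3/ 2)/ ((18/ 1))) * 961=20181/ 760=26.55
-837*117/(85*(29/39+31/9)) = -11457693/41650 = -275.09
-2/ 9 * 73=-16.22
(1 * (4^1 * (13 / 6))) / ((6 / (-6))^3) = -8.67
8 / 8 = 1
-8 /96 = -1 /12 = -0.08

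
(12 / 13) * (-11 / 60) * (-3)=33 / 65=0.51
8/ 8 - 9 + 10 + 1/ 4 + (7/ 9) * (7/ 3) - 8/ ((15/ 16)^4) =-1274027/ 202500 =-6.29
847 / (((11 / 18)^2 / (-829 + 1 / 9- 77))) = -2054556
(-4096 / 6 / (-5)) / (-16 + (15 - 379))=-512 / 1425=-0.36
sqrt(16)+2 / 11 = 46 / 11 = 4.18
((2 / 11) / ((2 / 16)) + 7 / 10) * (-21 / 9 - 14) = -3871 / 110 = -35.19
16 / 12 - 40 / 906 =1.29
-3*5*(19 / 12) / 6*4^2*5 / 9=-950 / 27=-35.19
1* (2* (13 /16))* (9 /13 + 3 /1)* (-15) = -90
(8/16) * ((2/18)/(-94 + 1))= -1/1674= -0.00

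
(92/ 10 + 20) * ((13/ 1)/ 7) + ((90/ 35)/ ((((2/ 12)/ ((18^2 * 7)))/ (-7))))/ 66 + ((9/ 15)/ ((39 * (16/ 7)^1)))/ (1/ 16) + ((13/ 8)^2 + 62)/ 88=-9369236769/ 2562560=-3656.20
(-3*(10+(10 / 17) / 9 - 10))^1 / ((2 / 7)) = -35 / 51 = -0.69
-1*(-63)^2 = -3969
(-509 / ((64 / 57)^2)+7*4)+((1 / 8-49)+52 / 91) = -12158331 / 28672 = -424.05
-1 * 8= -8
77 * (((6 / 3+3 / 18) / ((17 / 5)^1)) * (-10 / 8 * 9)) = -75075 / 136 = -552.02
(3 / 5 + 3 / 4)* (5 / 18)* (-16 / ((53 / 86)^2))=-44376 / 2809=-15.80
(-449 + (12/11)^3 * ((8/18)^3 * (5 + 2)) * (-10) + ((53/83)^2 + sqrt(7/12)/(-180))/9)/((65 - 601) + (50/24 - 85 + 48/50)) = 5 * sqrt(21)/30032694 + 11312292460000/15298752764097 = 0.74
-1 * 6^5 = -7776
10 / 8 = 5 / 4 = 1.25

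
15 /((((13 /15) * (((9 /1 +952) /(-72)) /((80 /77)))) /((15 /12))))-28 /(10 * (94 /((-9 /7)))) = -372042351 /226060835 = -1.65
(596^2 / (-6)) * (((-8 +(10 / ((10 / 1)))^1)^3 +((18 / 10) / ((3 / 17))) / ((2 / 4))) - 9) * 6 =588948128 / 5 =117789625.60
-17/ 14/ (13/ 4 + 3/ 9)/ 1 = -0.34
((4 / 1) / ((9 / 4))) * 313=5008 / 9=556.44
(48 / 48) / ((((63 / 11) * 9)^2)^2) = 14641 / 103355177121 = 0.00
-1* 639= -639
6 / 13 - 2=-20 / 13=-1.54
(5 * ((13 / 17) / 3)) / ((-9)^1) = -65 / 459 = -0.14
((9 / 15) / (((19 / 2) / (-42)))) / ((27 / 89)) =-2492 / 285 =-8.74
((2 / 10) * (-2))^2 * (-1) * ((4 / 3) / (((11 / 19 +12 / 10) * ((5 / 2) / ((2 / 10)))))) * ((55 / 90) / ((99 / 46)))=-13984 / 5133375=-0.00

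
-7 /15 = -0.47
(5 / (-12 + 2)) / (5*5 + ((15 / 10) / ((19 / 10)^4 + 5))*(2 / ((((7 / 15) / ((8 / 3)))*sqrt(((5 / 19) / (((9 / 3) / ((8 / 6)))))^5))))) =177029721001 / 575993193353950 - 73818729054*sqrt(95) / 287996596676975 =-0.00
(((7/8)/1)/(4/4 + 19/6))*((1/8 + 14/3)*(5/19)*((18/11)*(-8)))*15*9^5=-1283430015/418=-3070406.73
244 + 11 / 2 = 499 / 2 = 249.50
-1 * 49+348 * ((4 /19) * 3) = 3245 /19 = 170.79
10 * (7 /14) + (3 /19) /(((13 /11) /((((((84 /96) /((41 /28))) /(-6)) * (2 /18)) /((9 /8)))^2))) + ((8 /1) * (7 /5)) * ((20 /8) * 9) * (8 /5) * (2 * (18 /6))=99059107945321 /40862596905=2424.20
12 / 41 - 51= -2079 / 41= -50.71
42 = 42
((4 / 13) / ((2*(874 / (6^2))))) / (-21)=-12 / 39767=-0.00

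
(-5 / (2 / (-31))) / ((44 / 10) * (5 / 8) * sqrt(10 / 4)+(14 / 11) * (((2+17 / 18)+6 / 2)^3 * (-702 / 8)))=-41055454079640 / 12427547616730009 - 2406341520 * sqrt(10) / 12427547616730009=-0.00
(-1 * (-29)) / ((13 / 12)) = 348 / 13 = 26.77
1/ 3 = 0.33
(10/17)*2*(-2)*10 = -23.53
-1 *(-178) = 178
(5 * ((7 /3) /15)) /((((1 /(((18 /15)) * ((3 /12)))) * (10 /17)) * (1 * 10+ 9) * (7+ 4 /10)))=119 /42180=0.00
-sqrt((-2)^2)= -2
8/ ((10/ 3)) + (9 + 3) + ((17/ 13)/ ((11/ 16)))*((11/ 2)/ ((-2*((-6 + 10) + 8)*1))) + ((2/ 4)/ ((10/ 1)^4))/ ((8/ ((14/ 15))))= 13.96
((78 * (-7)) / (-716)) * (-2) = -273 / 179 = -1.53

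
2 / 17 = 0.12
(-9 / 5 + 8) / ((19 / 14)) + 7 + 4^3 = 7179 / 95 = 75.57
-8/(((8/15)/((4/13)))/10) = -600/13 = -46.15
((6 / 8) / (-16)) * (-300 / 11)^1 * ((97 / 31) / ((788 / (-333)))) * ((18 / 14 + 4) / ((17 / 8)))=-268905825 / 63952504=-4.20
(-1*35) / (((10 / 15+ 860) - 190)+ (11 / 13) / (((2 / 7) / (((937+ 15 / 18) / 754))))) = -274456 / 5287985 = -0.05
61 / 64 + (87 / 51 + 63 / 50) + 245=6770597 / 27200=248.92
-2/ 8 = -1/ 4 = -0.25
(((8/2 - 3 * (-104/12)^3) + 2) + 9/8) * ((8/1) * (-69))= -3245783/3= -1081927.67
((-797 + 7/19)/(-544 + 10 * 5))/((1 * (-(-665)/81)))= 613008/3120845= 0.20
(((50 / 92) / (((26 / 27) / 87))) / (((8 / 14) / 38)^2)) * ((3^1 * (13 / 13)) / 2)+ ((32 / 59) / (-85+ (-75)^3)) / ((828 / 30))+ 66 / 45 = 9698014431489717 / 29775185440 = 325707.94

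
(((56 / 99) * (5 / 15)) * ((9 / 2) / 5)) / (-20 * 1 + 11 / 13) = -364 / 41085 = -0.01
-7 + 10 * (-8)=-87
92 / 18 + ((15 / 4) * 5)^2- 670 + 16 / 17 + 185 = -311839 / 2448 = -127.39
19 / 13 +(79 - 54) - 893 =-11265 / 13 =-866.54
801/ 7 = 114.43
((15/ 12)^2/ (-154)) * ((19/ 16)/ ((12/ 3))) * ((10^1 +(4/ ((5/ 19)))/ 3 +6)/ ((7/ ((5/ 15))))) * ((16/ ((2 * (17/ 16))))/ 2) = -7505/ 659736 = -0.01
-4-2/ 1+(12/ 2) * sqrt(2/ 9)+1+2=-3+2 * sqrt(2)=-0.17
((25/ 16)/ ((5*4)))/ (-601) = -5/ 38464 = -0.00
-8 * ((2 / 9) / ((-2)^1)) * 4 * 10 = 320 / 9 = 35.56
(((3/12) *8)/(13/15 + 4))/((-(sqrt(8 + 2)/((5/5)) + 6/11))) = 990/42851 - 1815 *sqrt(10)/42851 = -0.11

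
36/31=1.16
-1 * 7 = -7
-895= -895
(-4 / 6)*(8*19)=-304 / 3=-101.33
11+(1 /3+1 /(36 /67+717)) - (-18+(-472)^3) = 1685094089289 /16025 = 105154077.33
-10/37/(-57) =10/2109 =0.00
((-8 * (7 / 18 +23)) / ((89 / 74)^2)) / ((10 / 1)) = -4610792 / 356445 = -12.94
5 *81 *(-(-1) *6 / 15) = 162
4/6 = 2/3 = 0.67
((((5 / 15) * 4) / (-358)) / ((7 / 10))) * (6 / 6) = -20 / 3759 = -0.01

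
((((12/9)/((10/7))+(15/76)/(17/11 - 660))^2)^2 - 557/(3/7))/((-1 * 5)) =6037706636070261595395993198959/23241457006510380109120800000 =259.78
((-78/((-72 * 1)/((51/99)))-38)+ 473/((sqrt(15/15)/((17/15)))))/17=987277/33660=29.33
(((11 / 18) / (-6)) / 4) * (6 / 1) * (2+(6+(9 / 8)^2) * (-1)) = 3707 / 4608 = 0.80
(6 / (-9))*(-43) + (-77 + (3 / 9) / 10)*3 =-6067 / 30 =-202.23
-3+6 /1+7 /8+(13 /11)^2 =5103 /968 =5.27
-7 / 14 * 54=-27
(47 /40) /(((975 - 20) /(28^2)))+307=1470531 /4775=307.96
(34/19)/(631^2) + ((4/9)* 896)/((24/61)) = 206737933270/204256593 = 1012.15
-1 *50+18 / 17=-832 / 17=-48.94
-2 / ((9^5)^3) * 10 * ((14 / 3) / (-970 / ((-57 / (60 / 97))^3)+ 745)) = -3614034536 / 5939503720893111606342093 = -0.00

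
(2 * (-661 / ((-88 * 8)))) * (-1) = -661 / 352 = -1.88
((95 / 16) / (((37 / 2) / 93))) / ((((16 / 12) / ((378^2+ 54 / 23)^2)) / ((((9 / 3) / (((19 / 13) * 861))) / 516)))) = 16322003157080205 / 7729612576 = 2111619.83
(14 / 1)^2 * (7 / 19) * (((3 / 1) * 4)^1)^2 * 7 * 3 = 4148928 / 19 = 218364.63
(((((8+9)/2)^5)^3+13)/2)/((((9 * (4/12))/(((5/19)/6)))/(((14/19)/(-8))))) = -100184806802858462195/1703411712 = -58814205689.14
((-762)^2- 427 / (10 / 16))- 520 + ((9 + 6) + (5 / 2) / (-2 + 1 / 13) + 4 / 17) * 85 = 5806253 / 10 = 580625.30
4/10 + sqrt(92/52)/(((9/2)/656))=2/5 + 1312 * sqrt(299)/117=194.30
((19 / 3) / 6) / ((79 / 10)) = 95 / 711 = 0.13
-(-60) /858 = 10 /143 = 0.07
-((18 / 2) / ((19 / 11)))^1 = -99 / 19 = -5.21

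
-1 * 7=-7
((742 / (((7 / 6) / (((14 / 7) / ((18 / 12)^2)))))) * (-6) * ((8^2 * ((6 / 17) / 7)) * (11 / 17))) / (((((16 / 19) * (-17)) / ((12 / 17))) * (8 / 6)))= 153128448 / 584647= 261.92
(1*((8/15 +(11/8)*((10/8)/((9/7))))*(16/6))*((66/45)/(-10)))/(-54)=29623/2187000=0.01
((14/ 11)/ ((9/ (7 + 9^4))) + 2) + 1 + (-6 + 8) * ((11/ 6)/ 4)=369359/ 396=932.72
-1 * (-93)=93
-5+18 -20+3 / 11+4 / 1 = -30 / 11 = -2.73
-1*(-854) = 854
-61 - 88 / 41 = -2589 / 41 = -63.15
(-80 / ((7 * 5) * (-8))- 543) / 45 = -3799 / 315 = -12.06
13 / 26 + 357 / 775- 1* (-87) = 136339 / 1550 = 87.96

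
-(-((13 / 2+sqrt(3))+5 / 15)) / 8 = sqrt(3) / 8+41 / 48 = 1.07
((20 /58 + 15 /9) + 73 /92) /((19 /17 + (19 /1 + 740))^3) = 8484751 /1328473628829984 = 0.00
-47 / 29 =-1.62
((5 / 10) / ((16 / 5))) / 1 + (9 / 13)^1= 353 / 416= 0.85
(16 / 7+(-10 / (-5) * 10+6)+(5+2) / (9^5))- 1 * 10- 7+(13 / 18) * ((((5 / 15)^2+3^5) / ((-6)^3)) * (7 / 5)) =83890547 / 8266860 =10.15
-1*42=-42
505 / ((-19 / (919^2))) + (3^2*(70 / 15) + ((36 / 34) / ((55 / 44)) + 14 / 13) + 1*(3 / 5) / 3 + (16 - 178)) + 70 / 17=-471288540382 / 20995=-22447656.13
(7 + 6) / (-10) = -13 / 10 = -1.30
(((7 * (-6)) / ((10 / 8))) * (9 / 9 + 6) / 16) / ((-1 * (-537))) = -49 / 1790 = -0.03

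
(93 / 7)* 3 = 279 / 7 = 39.86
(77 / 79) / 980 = 11 / 11060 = 0.00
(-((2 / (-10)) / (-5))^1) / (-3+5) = -1 / 50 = -0.02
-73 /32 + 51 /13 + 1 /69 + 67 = 1970711 /28704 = 68.66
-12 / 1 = -12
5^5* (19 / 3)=59375 / 3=19791.67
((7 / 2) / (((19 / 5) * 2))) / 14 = 5 / 152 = 0.03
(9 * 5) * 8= 360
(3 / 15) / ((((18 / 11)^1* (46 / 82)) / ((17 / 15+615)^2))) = 19260984182 / 232875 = 82709.54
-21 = -21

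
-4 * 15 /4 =-15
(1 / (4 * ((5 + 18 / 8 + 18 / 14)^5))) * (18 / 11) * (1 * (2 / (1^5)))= 154893312 / 8577923917189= 0.00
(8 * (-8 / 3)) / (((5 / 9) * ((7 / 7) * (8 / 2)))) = -48 / 5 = -9.60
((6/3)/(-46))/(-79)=1/1817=0.00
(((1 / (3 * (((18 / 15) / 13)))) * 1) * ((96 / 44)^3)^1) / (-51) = -16640 / 22627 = -0.74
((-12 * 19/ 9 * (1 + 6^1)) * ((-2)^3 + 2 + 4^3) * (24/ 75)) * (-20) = 987392/ 15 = 65826.13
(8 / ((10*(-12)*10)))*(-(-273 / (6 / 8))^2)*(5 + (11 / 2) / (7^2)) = 112892 / 25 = 4515.68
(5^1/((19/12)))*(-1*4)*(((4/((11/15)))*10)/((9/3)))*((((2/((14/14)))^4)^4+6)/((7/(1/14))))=-1573008000/10241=-153599.06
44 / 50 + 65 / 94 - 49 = -111457 / 2350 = -47.43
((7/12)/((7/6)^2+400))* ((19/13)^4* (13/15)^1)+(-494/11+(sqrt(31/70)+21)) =-41733920978/1745944915+sqrt(2170)/70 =-23.24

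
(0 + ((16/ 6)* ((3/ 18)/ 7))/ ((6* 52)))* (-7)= -1/ 702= -0.00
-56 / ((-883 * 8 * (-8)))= -7 / 7064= -0.00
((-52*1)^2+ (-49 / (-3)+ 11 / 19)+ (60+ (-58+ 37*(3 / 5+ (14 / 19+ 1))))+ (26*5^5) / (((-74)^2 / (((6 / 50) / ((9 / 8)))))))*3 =1096737468 / 130055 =8432.87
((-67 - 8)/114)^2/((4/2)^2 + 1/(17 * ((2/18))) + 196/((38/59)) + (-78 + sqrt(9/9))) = 10625/5691336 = 0.00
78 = 78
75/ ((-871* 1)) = -75/ 871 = -0.09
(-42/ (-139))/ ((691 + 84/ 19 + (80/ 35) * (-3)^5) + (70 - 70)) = 5586/ 2588041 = 0.00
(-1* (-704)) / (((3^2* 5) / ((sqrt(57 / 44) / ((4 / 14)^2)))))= 392* sqrt(627) / 45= 218.13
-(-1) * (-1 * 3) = -3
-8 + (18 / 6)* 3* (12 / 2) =46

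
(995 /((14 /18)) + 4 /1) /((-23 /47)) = -422201 /161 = -2622.37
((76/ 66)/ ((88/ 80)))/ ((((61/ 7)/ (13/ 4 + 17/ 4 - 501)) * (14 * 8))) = -31255/ 59048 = -0.53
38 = 38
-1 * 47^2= -2209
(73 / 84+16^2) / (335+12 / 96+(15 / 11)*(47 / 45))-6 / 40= 7628051 / 12438860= 0.61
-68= -68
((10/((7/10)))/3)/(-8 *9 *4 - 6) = -50/3087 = -0.02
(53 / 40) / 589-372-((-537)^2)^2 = -1959171393357427 / 23560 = -83156680533.00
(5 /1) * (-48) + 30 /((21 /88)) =-800 /7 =-114.29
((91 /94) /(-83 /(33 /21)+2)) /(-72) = 77 /291024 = 0.00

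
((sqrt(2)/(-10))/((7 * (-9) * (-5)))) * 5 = -sqrt(2)/630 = -0.00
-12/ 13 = -0.92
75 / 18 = 25 / 6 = 4.17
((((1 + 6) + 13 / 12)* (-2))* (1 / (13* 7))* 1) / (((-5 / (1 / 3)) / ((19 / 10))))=1843 / 81900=0.02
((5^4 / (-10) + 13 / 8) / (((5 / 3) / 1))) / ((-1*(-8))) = -1461 / 320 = -4.57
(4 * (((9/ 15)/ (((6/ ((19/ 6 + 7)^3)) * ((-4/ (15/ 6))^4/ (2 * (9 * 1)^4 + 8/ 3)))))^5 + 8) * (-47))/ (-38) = 2555601619057132932599974591747187647165023338881215835402393/ 1251406407908908561211483851063296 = 2042183580734196123150535000.00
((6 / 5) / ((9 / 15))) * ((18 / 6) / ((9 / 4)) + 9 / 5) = 94 / 15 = 6.27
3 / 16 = 0.19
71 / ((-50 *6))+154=46129 / 300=153.76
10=10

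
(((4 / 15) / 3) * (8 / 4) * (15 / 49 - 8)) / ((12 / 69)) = -7.86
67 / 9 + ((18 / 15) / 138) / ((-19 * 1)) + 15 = 441361 / 19665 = 22.44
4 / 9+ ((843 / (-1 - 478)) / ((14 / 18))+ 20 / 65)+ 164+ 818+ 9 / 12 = 1539764771 / 1569204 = 981.24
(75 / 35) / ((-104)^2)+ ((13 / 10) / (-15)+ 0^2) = -491003 / 5678400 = -0.09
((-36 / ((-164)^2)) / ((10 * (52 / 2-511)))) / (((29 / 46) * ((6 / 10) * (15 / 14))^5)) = 3092488 / 775617308325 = 0.00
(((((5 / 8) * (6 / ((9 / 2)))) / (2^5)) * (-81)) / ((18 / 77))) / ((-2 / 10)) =5775 / 128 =45.12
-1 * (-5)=5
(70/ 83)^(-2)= 6889/ 4900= 1.41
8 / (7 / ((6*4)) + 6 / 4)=192 / 43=4.47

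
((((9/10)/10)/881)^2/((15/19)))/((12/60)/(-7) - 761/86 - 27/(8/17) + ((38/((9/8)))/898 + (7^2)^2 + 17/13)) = 8111778129/1433542683878098266250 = 0.00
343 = 343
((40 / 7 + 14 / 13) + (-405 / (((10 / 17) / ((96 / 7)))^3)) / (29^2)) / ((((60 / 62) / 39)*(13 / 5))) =-94487.32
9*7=63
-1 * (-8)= 8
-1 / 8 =-0.12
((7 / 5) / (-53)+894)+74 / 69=16365917 / 18285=895.05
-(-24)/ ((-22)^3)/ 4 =-3/ 5324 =-0.00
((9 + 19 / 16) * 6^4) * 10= 132030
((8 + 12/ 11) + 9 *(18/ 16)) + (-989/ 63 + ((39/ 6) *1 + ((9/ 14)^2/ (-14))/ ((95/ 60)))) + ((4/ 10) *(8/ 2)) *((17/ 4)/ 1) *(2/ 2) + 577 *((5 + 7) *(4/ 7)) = 102542038331/ 25807320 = 3973.37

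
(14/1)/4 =7/2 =3.50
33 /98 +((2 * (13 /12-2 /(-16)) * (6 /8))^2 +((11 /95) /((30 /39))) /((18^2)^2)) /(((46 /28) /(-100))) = -199.63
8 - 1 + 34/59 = 447/59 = 7.58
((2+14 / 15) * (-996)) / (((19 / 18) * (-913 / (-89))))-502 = -73322 / 95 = -771.81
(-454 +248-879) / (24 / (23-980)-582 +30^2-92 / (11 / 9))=-346115 / 77422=-4.47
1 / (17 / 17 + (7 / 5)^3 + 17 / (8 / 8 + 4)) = 125 / 893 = 0.14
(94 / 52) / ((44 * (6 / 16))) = 47 / 429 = 0.11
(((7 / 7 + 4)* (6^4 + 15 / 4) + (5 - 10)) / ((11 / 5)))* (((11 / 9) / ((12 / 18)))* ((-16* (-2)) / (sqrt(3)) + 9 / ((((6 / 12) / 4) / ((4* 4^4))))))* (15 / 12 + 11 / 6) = 4805375* sqrt(3) / 27 + 1230176000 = 1230484264.95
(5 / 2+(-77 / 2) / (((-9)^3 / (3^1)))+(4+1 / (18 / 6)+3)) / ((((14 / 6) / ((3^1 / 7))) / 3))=2428 / 441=5.51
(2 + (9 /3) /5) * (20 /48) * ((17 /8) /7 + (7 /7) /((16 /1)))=533 /1344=0.40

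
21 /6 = 7 /2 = 3.50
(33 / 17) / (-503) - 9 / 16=-77487 / 136816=-0.57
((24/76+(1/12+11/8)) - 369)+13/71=-11883377/32376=-367.04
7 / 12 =0.58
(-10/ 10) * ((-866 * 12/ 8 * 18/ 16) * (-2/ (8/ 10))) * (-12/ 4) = 175365/ 16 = 10960.31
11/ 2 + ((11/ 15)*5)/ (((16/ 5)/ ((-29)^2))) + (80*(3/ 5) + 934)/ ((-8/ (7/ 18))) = 132683/ 144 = 921.41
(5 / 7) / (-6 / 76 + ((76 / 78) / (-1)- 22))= -1482 / 47831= -0.03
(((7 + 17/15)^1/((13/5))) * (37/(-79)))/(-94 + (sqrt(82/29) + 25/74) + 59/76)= 35693750816 * sqrt(2378)/6093643734002877 + 32049294462680/2031214578000959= 0.02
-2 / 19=-0.11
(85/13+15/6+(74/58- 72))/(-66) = 46511/49764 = 0.93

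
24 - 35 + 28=17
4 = 4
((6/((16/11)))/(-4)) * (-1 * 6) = 99/16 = 6.19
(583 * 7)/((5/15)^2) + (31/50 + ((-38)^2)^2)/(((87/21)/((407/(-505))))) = -270132901269/732250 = -368908.02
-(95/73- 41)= 2898/73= 39.70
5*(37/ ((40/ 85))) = 3145/ 8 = 393.12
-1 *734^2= -538756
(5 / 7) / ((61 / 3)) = 15 / 427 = 0.04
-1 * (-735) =735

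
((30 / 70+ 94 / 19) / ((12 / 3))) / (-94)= -715 / 50008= -0.01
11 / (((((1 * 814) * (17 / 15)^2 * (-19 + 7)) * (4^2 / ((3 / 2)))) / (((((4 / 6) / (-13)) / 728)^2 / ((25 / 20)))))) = -5 / 15323889538048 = -0.00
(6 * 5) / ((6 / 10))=50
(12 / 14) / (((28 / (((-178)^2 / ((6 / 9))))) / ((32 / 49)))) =2281248 / 2401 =950.12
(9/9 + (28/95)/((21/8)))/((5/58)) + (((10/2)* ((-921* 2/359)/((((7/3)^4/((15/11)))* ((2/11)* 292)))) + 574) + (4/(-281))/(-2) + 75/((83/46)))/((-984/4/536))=-113890699728052288589/85741801100348925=-1328.30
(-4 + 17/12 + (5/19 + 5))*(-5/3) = -3055/684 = -4.47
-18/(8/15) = -135/4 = -33.75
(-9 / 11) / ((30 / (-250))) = 75 / 11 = 6.82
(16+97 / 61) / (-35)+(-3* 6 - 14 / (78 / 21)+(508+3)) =13564651 / 27755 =488.73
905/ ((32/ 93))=84165/ 32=2630.16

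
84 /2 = 42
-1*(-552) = 552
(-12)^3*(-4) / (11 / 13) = 89856 / 11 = 8168.73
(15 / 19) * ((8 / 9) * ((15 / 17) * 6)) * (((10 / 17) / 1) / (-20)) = -600 / 5491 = -0.11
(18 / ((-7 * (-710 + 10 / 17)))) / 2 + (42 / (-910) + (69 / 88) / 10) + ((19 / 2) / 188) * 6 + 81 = 4102194559 / 50434384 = 81.34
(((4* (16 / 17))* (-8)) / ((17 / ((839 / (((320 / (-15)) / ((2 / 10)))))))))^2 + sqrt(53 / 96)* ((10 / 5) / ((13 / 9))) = 3* sqrt(318) / 52 + 405458496 / 2088025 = 195.21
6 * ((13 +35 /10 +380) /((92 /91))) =2353.14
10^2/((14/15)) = 750/7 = 107.14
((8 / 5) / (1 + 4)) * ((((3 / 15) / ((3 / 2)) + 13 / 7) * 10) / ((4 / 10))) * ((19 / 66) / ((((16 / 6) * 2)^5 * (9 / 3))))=3249 / 9175040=0.00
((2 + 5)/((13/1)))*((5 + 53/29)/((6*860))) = 231/324220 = 0.00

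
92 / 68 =23 / 17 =1.35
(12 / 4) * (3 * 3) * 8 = 216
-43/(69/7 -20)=301/71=4.24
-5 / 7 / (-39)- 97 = -96.98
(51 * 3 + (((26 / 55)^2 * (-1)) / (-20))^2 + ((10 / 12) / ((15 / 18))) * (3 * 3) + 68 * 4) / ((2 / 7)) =694990168677 / 457531250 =1519.00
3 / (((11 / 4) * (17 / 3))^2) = 432 / 34969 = 0.01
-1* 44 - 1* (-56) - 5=7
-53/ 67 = -0.79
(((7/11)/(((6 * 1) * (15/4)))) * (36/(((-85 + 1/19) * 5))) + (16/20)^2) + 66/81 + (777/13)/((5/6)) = 380003636/5193045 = 73.18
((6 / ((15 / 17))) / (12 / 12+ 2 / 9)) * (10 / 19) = 612 / 209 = 2.93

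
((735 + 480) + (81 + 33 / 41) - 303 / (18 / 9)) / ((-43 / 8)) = -375660 / 1763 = -213.08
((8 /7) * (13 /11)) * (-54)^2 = 303264 /77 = 3938.49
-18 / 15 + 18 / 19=-24 / 95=-0.25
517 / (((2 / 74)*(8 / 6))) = 57387 / 4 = 14346.75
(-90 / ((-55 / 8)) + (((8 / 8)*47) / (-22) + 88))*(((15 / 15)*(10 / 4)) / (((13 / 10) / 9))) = 489825 / 286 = 1712.67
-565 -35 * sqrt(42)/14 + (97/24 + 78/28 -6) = -94781/168 -5 * sqrt(42)/2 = -580.37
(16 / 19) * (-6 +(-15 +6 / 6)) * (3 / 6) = -160 / 19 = -8.42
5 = 5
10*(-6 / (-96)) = 0.62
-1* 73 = -73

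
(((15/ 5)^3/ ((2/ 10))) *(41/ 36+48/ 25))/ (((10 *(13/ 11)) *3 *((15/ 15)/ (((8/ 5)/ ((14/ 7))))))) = 9.32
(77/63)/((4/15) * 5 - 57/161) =161/129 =1.25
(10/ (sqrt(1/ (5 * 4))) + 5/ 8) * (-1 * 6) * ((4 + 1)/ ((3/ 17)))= -3400 * sqrt(5) - 425/ 4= -7708.88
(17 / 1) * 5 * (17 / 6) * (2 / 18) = 1445 / 54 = 26.76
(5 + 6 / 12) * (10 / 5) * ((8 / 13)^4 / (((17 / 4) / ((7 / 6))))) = 630784 / 1456611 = 0.43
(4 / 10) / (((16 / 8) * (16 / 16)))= 1 / 5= 0.20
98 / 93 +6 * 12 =6794 / 93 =73.05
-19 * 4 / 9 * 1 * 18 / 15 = -152 / 15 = -10.13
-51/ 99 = -17/ 33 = -0.52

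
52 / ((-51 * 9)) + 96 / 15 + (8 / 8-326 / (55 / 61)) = -8943721 / 25245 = -354.28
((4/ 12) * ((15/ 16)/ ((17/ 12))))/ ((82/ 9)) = 135/ 5576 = 0.02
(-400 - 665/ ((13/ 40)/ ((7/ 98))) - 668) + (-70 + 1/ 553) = -9231769/ 7189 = -1284.15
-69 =-69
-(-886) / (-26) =-443 / 13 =-34.08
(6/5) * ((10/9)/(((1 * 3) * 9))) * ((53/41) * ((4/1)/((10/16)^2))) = 54272/83025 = 0.65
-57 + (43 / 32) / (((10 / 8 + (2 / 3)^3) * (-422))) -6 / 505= -16232721777 / 284714960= -57.01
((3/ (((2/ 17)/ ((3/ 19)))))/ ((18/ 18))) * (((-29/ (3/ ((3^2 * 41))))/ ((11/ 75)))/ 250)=-1637253/ 4180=-391.69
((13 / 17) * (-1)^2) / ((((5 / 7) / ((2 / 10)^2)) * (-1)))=-91 / 2125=-0.04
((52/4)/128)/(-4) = -0.03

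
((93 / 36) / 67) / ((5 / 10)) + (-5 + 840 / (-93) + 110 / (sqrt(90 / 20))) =-173909 / 12462 + 110 *sqrt(2) / 3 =37.90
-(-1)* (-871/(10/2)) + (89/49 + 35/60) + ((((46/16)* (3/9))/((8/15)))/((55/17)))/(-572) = -50849009881/295975680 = -171.80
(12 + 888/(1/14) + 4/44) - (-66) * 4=12708.09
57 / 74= 0.77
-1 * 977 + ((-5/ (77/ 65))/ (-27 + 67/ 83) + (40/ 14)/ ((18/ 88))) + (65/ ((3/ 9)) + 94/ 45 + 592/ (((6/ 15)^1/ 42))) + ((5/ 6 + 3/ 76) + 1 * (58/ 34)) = 99590922884219/ 1622086620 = 61396.80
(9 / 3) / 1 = 3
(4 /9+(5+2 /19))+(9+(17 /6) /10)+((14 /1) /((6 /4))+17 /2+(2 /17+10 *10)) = 7720063 /58140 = 132.78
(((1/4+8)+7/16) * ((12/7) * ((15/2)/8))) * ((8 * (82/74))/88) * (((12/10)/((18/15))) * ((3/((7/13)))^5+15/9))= 2893203835815/383065144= 7552.77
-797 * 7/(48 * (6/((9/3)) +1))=-5579/144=-38.74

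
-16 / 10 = -8 / 5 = -1.60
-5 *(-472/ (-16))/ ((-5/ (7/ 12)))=413/ 24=17.21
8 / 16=1 / 2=0.50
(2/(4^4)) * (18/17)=9/1088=0.01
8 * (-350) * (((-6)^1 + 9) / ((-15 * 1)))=560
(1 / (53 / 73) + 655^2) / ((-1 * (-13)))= 33002.03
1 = 1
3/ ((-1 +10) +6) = 1/ 5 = 0.20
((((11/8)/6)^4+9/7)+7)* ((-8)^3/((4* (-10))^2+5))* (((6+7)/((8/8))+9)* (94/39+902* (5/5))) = -52608.70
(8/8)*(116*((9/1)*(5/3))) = 1740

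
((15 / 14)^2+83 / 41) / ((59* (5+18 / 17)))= 433381 / 48834772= 0.01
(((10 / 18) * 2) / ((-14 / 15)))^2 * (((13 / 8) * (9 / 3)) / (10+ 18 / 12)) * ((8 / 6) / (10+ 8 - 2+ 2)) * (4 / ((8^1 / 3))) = 8125 / 121716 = 0.07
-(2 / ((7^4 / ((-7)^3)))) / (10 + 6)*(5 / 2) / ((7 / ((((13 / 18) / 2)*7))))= 65 / 4032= 0.02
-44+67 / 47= -42.57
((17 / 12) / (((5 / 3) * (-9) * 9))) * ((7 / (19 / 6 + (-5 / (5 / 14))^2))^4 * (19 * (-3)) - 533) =18477696200296549 / 3303593749012500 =5.59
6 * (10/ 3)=20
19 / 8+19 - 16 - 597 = -4733 / 8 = -591.62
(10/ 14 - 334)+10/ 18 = -20962/ 63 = -332.73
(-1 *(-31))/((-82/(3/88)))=-93/7216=-0.01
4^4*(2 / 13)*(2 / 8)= 128 / 13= 9.85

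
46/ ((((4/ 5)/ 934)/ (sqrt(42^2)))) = 2255610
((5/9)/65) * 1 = 1/117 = 0.01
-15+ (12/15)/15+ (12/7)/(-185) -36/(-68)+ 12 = -801298/330225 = -2.43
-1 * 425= -425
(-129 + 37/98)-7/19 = -240181/1862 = -128.99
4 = 4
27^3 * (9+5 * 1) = 275562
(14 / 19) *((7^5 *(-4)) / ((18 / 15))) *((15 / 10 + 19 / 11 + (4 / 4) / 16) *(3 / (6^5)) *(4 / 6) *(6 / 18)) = -113531285 / 9751104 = -11.64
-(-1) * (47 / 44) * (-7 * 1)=-329 / 44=-7.48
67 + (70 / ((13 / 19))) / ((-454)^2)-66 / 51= 1496516523 / 22775818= 65.71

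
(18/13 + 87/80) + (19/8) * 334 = 827551/1040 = 795.72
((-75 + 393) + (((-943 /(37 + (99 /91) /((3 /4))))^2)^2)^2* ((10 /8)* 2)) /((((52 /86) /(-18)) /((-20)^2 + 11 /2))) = -4614519700718082154157306028930223077316269537 /1168301363360859102665834544052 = -3949768309302890.29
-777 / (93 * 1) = -8.35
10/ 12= 5/ 6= 0.83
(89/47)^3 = 6.79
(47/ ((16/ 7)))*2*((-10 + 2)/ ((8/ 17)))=-5593/ 8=-699.12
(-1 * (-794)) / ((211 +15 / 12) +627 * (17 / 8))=6352 / 12357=0.51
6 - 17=-11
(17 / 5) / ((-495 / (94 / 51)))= -94 / 7425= -0.01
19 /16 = 1.19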